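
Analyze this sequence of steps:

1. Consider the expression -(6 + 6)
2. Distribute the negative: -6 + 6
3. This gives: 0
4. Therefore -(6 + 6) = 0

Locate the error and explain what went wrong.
Step 2: Distribute the negative: -6 + 6

Step 2 incorrectly distributes the negative sign. The correct distribution is -(6 + 6) = -6 - 6 = -12. The negative must be applied to both terms, not just the first. The error treats -(6 + 6) as -6 + 6, which equals 0 instead of -12.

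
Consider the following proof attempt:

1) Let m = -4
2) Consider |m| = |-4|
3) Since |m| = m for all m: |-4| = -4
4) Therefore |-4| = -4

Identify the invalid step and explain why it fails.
Step 3: Since |m| = m for all m: |-4| = -4

Step 3 incorrectly states that |m| = m for all m. The correct definition is |m| = m when m >= 0, and |m| = -m when m < 0. Since -4 < 0, we have |-4| = -(-4) = 4, not -4.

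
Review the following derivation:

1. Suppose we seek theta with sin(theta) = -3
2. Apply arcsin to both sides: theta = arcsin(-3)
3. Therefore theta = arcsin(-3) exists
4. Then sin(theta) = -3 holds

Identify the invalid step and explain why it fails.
Step 2: Apply arcsin to both sides: theta = arcsin(-3)

Step 2 applies arcsin to -3. However, arcsin(x) is only defined for x in [-1, 1] because sin(theta) can only produce values in that range. Since |-3| > 1, arcsin(-3) is undefined. There is no angle whose sine equals -3.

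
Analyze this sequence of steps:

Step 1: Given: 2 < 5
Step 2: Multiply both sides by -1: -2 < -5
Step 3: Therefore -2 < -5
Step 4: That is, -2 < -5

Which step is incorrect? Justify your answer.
Step 2: Multiply both sides by -1: -2 < -5

Step 2 multiplies both sides by -1 but fails to reverse the inequality sign. When multiplying (or dividing) an inequality by a negative number, the direction must be reversed. Since 2 < 5, we should get -2 > -5, i.e., -2 > -5.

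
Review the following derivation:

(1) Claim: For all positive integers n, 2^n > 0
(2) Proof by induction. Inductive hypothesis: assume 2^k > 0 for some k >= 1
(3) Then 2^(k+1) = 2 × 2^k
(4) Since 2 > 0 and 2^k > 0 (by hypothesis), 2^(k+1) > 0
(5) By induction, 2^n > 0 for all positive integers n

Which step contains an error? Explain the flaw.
Step 5: By induction, 2^n > 0 for all positive integers n

Step 5 concludes the proof by induction, but no base case was ever established. A valid induction proof requires: (1) a base case proving 2^1 > 0, and (2) an inductive step showing IF 2^k > 0 THEN 2^(k+1) > 0. Steps 2-4 correctly establish the inductive step, but without the base case the conclusion in step 5 does not follow.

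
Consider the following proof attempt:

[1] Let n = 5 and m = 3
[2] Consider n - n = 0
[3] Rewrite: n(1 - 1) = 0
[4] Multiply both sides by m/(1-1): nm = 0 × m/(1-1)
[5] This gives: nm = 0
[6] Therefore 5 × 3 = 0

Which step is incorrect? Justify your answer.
Step 4: Multiply both sides by m/(1-1): nm = 0 × m/(1-1)

Step 4 multiplies both sides by m/(1-1). However, 1-1 = 0, so this is multiplication by m/0, which is undefined. We cannot multiply by an undefined expression.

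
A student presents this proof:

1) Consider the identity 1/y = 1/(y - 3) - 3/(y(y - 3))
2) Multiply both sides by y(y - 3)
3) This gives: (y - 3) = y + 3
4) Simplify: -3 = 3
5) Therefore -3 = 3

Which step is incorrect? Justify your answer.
Step 3: This gives: (y - 3) = y + 3

Step 3 makes a sign error when clearing denominators. Multiplying -3/(y(y - 3)) by y(y - 3) gives -3, not +3. The correct result is (y - 3) = y - 3, which is trivially true, not (y - 3) = y + 3. (Step 1 is a valid identity: 1/(y - 3) - 3/(y(y - 3)) = (y - 3)/(y(y - 3)) = 1/y.)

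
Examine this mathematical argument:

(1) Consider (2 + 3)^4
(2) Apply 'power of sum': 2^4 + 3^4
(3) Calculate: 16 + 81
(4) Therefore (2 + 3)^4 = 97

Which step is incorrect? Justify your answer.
Step 2: Apply 'power of sum': 2^4 + 3^4

Step 2 incorrectly applies a non-existent rule '(a+b)^n = a^n + b^n'. This is false in general. The correct expansion uses the binomial theorem. The actual value is (2 + 3)^4 = 5^4 = 625, not 97.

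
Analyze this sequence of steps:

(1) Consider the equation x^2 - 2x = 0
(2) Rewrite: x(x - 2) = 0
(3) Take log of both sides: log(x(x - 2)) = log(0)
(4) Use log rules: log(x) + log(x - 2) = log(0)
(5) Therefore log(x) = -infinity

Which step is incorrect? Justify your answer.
Step 3: Take log of both sides: log(x(x - 2)) = log(0)

Step 3 takes the logarithm of both sides, resulting in log(0) on the right side. The logarithm is only defined for positive numbers; log(0) is undefined (approaches negative infinity). This operation is invalid.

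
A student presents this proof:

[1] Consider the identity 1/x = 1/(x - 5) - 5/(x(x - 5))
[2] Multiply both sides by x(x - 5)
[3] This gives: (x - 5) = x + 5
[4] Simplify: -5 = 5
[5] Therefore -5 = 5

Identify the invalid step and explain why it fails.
Step 3: This gives: (x - 5) = x + 5

Step 3 makes a sign error when clearing denominators. Multiplying -5/(x(x - 5)) by x(x - 5) gives -5, not +5. The correct result is (x - 5) = x - 5, which is trivially true, not (x - 5) = x + 5. (Step 1 is a valid identity: 1/(x - 5) - 5/(x(x - 5)) = (x - 5)/(x(x - 5)) = 1/x.)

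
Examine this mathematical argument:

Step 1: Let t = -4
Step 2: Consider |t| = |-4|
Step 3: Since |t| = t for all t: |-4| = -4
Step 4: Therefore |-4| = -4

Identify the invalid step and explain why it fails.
Step 3: Since |t| = t for all t: |-4| = -4

Step 3 incorrectly states that |t| = t for all t. The correct definition is |t| = t when t >= 0, and |t| = -t when t < 0. Since -4 < 0, we have |-4| = -(-4) = 4, not -4.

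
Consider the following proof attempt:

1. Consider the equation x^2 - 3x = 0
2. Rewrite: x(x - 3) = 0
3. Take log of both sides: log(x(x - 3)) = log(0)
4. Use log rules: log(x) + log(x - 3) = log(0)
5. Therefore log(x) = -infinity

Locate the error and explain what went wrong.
Step 3: Take log of both sides: log(x(x - 3)) = log(0)

Step 3 takes the logarithm of both sides, resulting in log(0) on the right side. The logarithm is only defined for positive numbers; log(0) is undefined (approaches negative infinity). This operation is invalid.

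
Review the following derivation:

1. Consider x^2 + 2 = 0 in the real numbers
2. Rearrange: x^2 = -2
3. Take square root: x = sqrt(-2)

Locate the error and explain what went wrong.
Step 3: Take square root: x = sqrt(-2)

Step 3 takes the square root of -2, which is negative. In the real number system, the square root of a negative number is undefined. The equation x^2 + 2 = 0 has no real solutions. Square roots of negative numbers only exist in the complex numbers.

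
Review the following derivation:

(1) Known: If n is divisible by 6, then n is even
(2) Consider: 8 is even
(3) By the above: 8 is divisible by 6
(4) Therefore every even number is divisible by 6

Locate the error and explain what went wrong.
Step 3: By the above: 8 is divisible by 6

Step 3 commits the fallacy of affirming the consequent. The known fact 'divisible by 6 → even' does NOT imply 'even → divisible by 6'. That would be the converse, which is false. For example, 8 is even but 8 ÷ 6 = 1.33, which is not an integer.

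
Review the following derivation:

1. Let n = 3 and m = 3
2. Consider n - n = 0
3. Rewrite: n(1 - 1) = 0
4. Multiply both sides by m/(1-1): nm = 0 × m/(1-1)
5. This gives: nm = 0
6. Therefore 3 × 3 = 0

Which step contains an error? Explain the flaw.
Step 4: Multiply both sides by m/(1-1): nm = 0 × m/(1-1)

Step 4 multiplies both sides by m/(1-1). However, 1-1 = 0, so this is multiplication by m/0, which is undefined. We cannot multiply by an undefined expression.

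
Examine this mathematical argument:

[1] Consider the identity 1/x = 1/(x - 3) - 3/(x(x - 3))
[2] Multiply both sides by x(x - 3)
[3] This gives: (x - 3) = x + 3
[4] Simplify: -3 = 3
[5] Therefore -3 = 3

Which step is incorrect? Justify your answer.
Step 3: This gives: (x - 3) = x + 3

Step 3 makes a sign error when clearing denominators. Multiplying -3/(x(x - 3)) by x(x - 3) gives -3, not +3. The correct result is (x - 3) = x - 3, which is trivially true, not (x - 3) = x + 3. (Step 1 is a valid identity: 1/(x - 3) - 3/(x(x - 3)) = (x - 3)/(x(x - 3)) = 1/x.)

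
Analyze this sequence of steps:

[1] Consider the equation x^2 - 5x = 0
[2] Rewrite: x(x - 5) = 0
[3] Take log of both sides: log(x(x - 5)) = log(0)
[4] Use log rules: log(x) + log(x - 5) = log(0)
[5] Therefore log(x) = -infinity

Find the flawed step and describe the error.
Step 3: Take log of both sides: log(x(x - 5)) = log(0)

Step 3 takes the logarithm of both sides, resulting in log(0) on the right side. The logarithm is only defined for positive numbers; log(0) is undefined (approaches negative infinity). This operation is invalid.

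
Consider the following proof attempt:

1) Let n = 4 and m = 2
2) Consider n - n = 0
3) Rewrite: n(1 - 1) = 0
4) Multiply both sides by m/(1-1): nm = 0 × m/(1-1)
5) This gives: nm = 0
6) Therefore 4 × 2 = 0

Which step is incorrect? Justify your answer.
Step 4: Multiply both sides by m/(1-1): nm = 0 × m/(1-1)

Step 4 multiplies both sides by m/(1-1). However, 1-1 = 0, so this is multiplication by m/0, which is undefined. We cannot multiply by an undefined expression.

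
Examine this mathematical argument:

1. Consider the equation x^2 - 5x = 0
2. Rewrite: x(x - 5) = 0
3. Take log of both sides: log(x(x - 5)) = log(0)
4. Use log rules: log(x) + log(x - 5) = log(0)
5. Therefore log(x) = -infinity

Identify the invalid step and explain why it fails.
Step 3: Take log of both sides: log(x(x - 5)) = log(0)

Step 3 takes the logarithm of both sides, resulting in log(0) on the right side. The logarithm is only defined for positive numbers; log(0) is undefined (approaches negative infinity). This operation is invalid.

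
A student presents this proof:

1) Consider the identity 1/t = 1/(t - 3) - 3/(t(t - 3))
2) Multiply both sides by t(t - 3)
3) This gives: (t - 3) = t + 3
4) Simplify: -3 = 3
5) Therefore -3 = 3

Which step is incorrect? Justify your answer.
Step 3: This gives: (t - 3) = t + 3

Step 3 makes a sign error when clearing denominators. Multiplying -3/(t(t - 3)) by t(t - 3) gives -3, not +3. The correct result is (t - 3) = t - 3, which is trivially true, not (t - 3) = t + 3. (Step 1 is a valid identity: 1/(t - 3) - 3/(t(t - 3)) = (t - 3)/(t(t - 3)) = 1/t.)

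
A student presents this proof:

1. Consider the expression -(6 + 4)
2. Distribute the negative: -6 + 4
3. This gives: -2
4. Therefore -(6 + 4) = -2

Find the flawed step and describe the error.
Step 2: Distribute the negative: -6 + 4

Step 2 incorrectly distributes the negative sign. The correct distribution is -(6 + 4) = -6 - 4 = -10. The negative must be applied to both terms, not just the first. The error treats -(6 + 4) as -6 + 4, which equals -2 instead of -10.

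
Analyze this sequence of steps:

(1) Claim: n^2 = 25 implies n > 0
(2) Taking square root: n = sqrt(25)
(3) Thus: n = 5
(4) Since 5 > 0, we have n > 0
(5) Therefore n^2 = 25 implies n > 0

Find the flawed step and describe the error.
Step 2: Taking square root: n = sqrt(25)

Step 2 takes the square root and assumes the positive root only. The equation n^2 = 25 actually has two solutions: n = 5 and n = -5. The proof silently assumes n > 0 without justification, then uses this assumption to conclude n > 0, which is circular. The counterexample n = -5 shows the claim is false.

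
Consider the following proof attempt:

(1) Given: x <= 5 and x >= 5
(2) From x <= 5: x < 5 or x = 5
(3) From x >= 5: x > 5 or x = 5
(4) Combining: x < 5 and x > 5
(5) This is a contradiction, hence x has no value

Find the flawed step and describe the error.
Step 4: Combining: x < 5 and x > 5

Step 4 incorrectly combines the conditions. From x <= 5 and x >= 5, the intersection is x = 5. The error treats the 'or' cases as 'and' requirements. The correct conclusion is that x = 5 is the unique solution, not that no solution exists.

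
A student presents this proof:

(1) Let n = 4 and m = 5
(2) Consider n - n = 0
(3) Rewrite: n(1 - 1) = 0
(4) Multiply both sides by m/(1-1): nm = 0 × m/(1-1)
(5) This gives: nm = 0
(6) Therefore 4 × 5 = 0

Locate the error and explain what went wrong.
Step 4: Multiply both sides by m/(1-1): nm = 0 × m/(1-1)

Step 4 multiplies both sides by m/(1-1). However, 1-1 = 0, so this is multiplication by m/0, which is undefined. We cannot multiply by an undefined expression.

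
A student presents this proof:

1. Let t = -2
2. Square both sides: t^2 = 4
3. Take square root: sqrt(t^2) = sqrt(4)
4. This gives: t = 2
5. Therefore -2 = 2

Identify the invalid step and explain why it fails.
Step 4: This gives: t = 2

Step 4 incorrectly states that sqrt(t^2) = t. The correct identity is sqrt(t^2) = |t|. Since t = -2 < 0, we have sqrt(t^2) = |-2| = 2, not t = -2.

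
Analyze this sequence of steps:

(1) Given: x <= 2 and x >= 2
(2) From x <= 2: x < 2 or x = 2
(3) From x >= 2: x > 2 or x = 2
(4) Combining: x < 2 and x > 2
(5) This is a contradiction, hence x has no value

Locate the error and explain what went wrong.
Step 4: Combining: x < 2 and x > 2

Step 4 incorrectly combines the conditions. From x <= 2 and x >= 2, the intersection is x = 2. The error treats the 'or' cases as 'and' requirements. The correct conclusion is that x = 2 is the unique solution, not that no solution exists.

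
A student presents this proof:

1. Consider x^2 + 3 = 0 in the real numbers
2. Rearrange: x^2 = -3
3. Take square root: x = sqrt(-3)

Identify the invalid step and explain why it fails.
Step 3: Take square root: x = sqrt(-3)

Step 3 takes the square root of -3, which is negative. In the real number system, the square root of a negative number is undefined. The equation x^2 + 3 = 0 has no real solutions. Square roots of negative numbers only exist in the complex numbers.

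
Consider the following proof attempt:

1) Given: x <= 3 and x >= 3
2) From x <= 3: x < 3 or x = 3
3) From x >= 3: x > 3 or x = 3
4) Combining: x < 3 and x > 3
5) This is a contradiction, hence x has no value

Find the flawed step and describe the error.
Step 4: Combining: x < 3 and x > 3

Step 4 incorrectly combines the conditions. From x <= 3 and x >= 3, the intersection is x = 3. The error treats the 'or' cases as 'and' requirements. The correct conclusion is that x = 3 is the unique solution, not that no solution exists.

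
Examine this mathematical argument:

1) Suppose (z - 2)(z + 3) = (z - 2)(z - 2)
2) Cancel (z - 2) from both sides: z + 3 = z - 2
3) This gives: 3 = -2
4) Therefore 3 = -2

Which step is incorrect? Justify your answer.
Step 2: Cancel (z - 2) from both sides: z + 3 = z - 2

Step 2 cancels (z - 2) from both sides. This is only valid if (z - 2) ≠ 0, i.e., z ≠ 2. When z = 2, both sides equal zero regardless of the other factors. The correct approach requires considering z = 2 as a separate case.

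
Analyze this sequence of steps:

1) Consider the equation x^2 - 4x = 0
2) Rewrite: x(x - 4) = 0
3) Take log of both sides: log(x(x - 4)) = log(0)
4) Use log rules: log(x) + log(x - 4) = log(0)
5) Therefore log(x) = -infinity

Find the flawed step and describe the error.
Step 3: Take log of both sides: log(x(x - 4)) = log(0)

Step 3 takes the logarithm of both sides, resulting in log(0) on the right side. The logarithm is only defined for positive numbers; log(0) is undefined (approaches negative infinity). This operation is invalid.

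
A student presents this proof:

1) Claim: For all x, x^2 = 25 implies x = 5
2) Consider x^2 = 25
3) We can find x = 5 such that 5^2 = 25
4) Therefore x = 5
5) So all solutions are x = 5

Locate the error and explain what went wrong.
Step 4: Therefore x = 5

Step 4 incorrectly concludes that x = 5 is the only solution. The proof shows that x = 5 is A solution (existence), but does not show it is the ONLY solution (uniqueness). In fact, x = -5 is also a solution since (-5)^2 = 25. Finding one solution doesn't prove there are no others.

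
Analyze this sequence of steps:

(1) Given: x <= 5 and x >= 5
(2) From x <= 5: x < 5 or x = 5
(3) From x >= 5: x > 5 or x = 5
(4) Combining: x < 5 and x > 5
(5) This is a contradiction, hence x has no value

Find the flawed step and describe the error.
Step 4: Combining: x < 5 and x > 5

Step 4 incorrectly combines the conditions. From x <= 5 and x >= 5, the intersection is x = 5. The error treats the 'or' cases as 'and' requirements. The correct conclusion is that x = 5 is the unique solution, not that no solution exists.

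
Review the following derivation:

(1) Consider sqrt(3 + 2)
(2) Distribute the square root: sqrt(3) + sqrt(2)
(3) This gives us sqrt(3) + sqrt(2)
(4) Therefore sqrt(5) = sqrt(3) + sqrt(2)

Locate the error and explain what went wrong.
Step 2: Distribute the square root: sqrt(3) + sqrt(2)

Step 2 incorrectly 'distributes' the square root over addition. The square root function does not distribute: sqrt(a + b) ≠ sqrt(a) + sqrt(b). In fact, sqrt(3 + 2) = sqrt(5) ≈ 2.2361, while sqrt(3) + sqrt(2) ≈ 3.1463.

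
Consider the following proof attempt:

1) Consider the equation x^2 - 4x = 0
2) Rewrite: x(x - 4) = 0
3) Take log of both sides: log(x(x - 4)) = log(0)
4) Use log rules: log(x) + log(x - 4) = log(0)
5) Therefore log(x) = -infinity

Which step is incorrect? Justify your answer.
Step 3: Take log of both sides: log(x(x - 4)) = log(0)

Step 3 takes the logarithm of both sides, resulting in log(0) on the right side. The logarithm is only defined for positive numbers; log(0) is undefined (approaches negative infinity). This operation is invalid.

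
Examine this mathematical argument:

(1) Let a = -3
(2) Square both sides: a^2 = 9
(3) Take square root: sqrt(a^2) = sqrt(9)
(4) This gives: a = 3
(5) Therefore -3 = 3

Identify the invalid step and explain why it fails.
Step 4: This gives: a = 3

Step 4 incorrectly states that sqrt(a^2) = a. The correct identity is sqrt(a^2) = |a|. Since a = -3 < 0, we have sqrt(a^2) = |-3| = 3, not a = -3.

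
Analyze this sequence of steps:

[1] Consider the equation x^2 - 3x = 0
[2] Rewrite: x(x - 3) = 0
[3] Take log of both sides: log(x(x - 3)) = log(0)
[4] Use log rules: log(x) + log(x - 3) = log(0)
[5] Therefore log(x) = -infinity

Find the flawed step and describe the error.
Step 3: Take log of both sides: log(x(x - 3)) = log(0)

Step 3 takes the logarithm of both sides, resulting in log(0) on the right side. The logarithm is only defined for positive numbers; log(0) is undefined (approaches negative infinity). This operation is invalid.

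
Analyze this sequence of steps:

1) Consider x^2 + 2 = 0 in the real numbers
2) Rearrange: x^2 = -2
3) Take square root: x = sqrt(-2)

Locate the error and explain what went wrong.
Step 3: Take square root: x = sqrt(-2)

Step 3 takes the square root of -2, which is negative. In the real number system, the square root of a negative number is undefined. The equation x^2 + 2 = 0 has no real solutions. Square roots of negative numbers only exist in the complex numbers.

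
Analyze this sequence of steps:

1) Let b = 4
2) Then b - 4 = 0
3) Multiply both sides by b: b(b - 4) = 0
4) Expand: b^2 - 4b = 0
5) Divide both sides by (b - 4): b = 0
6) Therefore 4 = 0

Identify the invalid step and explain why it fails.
Step 5: Divide both sides by (b - 4): b = 0

Step 5 divides both sides by (b - 4). However, since b = 4, we have (b - 4) = 0. Division by zero is undefined, making this step invalid.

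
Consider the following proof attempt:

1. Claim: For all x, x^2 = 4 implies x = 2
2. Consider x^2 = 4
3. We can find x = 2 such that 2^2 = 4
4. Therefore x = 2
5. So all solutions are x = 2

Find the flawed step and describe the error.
Step 4: Therefore x = 2

Step 4 incorrectly concludes that x = 2 is the only solution. The proof shows that x = 2 is A solution (existence), but does not show it is the ONLY solution (uniqueness). In fact, x = -2 is also a solution since (-2)^2 = 4. Finding one solution doesn't prove there are no others.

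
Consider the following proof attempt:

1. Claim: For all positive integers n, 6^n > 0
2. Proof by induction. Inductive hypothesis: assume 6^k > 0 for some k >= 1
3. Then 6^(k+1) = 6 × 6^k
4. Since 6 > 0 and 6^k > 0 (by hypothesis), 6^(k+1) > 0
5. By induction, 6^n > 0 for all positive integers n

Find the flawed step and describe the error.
Step 5: By induction, 6^n > 0 for all positive integers n

Step 5 concludes the proof by induction, but no base case was ever established. A valid induction proof requires: (1) a base case proving 6^1 > 0, and (2) an inductive step showing IF 6^k > 0 THEN 6^(k+1) > 0. Steps 2-4 correctly establish the inductive step, but without the base case the conclusion in step 5 does not follow.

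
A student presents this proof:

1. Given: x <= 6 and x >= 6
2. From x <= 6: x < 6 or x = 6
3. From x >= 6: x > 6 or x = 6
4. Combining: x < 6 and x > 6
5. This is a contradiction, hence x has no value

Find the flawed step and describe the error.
Step 4: Combining: x < 6 and x > 6

Step 4 incorrectly combines the conditions. From x <= 6 and x >= 6, the intersection is x = 6. The error treats the 'or' cases as 'and' requirements. The correct conclusion is that x = 6 is the unique solution, not that no solution exists.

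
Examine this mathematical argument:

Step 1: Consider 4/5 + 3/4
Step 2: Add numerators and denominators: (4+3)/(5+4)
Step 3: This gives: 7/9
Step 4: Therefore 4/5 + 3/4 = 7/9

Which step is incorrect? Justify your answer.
Step 2: Add numerators and denominators: (4+3)/(5+4)

Step 2 incorrectly adds fractions by separately adding numerators and denominators. This is wrong. The correct method requires a common denominator: 4/5 + 3/4 = (4×4 + 3×5)/(5×4) = 31/20 = 31/20. The method used gives 7/9, which is different.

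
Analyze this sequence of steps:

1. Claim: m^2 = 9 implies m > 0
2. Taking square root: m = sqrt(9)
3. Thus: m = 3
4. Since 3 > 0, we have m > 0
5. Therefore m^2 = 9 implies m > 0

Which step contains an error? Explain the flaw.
Step 2: Taking square root: m = sqrt(9)

Step 2 takes the square root and assumes the positive root only. The equation m^2 = 9 actually has two solutions: m = 3 and m = -3. The proof silently assumes m > 0 without justification, then uses this assumption to conclude m > 0, which is circular. The counterexample m = -3 shows the claim is false.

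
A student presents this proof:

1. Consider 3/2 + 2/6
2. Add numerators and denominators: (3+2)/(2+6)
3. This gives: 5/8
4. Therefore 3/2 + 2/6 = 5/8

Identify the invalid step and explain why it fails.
Step 2: Add numerators and denominators: (3+2)/(2+6)

Step 2 incorrectly adds fractions by separately adding numerators and denominators. This is wrong. The correct method requires a common denominator: 3/2 + 2/6 = (3×6 + 2×2)/(2×6) = 22/12 = 11/6. The method used gives 5/8, which is different.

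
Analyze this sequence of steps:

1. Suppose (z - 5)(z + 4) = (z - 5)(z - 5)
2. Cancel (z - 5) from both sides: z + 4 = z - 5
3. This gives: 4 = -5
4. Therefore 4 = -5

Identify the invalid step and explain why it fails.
Step 2: Cancel (z - 5) from both sides: z + 4 = z - 5

Step 2 cancels (z - 5) from both sides. This is only valid if (z - 5) ≠ 0, i.e., z ≠ 5. When z = 5, both sides equal zero regardless of the other factors. The correct approach requires considering z = 5 as a separate case.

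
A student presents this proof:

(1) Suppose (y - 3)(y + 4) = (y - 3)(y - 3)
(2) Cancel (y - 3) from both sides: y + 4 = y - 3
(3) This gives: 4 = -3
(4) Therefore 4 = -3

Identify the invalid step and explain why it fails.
Step 2: Cancel (y - 3) from both sides: y + 4 = y - 3

Step 2 cancels (y - 3) from both sides. This is only valid if (y - 3) ≠ 0, i.e., y ≠ 3. When y = 3, both sides equal zero regardless of the other factors. The correct approach requires considering y = 3 as a separate case.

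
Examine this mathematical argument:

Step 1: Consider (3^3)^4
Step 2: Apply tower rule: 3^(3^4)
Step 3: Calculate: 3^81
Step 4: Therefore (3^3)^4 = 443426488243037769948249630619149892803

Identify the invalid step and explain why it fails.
Step 2: Apply tower rule: 3^(3^4)

Step 2 incorrectly states that (a^b)^c = a^(b^c). The correct rule is (a^b)^c = a^(b×c). The actual value is (3^3)^4 = 3^12 = 531441, not 3^81 = 443426488243037769948249630619149892803.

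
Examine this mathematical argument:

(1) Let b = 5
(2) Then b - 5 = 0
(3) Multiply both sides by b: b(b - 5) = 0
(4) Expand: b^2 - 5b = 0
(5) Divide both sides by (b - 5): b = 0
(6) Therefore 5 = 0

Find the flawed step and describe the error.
Step 5: Divide both sides by (b - 5): b = 0

Step 5 divides both sides by (b - 5). However, since b = 5, we have (b - 5) = 0. Division by zero is undefined, making this step invalid.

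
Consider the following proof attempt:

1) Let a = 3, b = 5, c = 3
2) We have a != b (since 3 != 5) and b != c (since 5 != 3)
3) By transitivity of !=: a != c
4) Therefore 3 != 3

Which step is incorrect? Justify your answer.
Step 3: By transitivity of !=: a != c

Step 3 incorrectly applies transitivity to the '!=' relation. Transitivity states: if a R b and b R c, then a R c. However, '!=' is not transitive. Counterexample: 3 != 5 and 5 != 3, but 3 = 3 (both equal 3). Transitivity holds for relations like <, <=, =, but not for !=.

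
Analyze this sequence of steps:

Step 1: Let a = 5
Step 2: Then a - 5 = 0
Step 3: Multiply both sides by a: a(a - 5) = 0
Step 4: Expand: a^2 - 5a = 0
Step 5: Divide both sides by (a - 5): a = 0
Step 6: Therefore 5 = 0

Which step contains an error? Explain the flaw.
Step 5: Divide both sides by (a - 5): a = 0

Step 5 divides both sides by (a - 5). However, since a = 5, we have (a - 5) = 0. Division by zero is undefined, making this step invalid.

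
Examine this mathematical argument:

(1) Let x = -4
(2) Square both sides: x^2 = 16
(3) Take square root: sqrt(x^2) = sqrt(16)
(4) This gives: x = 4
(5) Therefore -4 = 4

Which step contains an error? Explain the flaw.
Step 4: This gives: x = 4

Step 4 incorrectly states that sqrt(x^2) = x. The correct identity is sqrt(x^2) = |x|. Since x = -4 < 0, we have sqrt(x^2) = |-4| = 4, not x = -4.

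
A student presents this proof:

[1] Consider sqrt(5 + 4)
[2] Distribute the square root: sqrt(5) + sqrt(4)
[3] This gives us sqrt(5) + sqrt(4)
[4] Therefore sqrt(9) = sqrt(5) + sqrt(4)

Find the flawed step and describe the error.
Step 2: Distribute the square root: sqrt(5) + sqrt(4)

Step 2 incorrectly 'distributes' the square root over addition. The square root function does not distribute: sqrt(a + b) ≠ sqrt(a) + sqrt(b). In fact, sqrt(5 + 4) = sqrt(9) ≈ 3.0000, while sqrt(5) + sqrt(4) ≈ 4.2361.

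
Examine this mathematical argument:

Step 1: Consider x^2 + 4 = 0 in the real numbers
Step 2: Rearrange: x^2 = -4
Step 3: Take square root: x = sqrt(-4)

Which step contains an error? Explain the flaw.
Step 3: Take square root: x = sqrt(-4)

Step 3 takes the square root of -4, which is negative. In the real number system, the square root of a negative number is undefined. The equation x^2 + 4 = 0 has no real solutions. Square roots of negative numbers only exist in the complex numbers.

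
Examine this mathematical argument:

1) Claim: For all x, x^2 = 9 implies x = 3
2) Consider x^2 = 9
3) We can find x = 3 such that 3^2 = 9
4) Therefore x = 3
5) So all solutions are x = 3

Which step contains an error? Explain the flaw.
Step 4: Therefore x = 3

Step 4 incorrectly concludes that x = 3 is the only solution. The proof shows that x = 3 is A solution (existence), but does not show it is the ONLY solution (uniqueness). In fact, x = -3 is also a solution since (-3)^2 = 9. Finding one solution doesn't prove there are no others.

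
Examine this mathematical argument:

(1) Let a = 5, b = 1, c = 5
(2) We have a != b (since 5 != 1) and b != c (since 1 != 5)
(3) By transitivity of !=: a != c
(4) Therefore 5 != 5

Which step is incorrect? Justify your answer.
Step 3: By transitivity of !=: a != c

Step 3 incorrectly applies transitivity to the '!=' relation. Transitivity states: if a R b and b R c, then a R c. However, '!=' is not transitive. Counterexample: 5 != 1 and 1 != 5, but 5 = 5 (both equal 5). Transitivity holds for relations like <, <=, =, but not for !=.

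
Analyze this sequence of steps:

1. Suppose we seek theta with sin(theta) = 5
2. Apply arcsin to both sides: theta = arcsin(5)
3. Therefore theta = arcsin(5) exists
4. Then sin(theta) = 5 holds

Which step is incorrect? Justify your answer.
Step 2: Apply arcsin to both sides: theta = arcsin(5)

Step 2 applies arcsin to 5. However, arcsin(x) is only defined for x in [-1, 1] because sin(theta) can only produce values in that range. Since |5| > 1, arcsin(5) is undefined. There is no angle whose sine equals 5.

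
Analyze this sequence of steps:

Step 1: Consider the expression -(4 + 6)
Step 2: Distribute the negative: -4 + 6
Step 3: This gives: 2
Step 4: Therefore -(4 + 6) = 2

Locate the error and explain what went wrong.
Step 2: Distribute the negative: -4 + 6

Step 2 incorrectly distributes the negative sign. The correct distribution is -(4 + 6) = -4 - 6 = -10. The negative must be applied to both terms, not just the first. The error treats -(4 + 6) as -4 + 6, which equals 2 instead of -10.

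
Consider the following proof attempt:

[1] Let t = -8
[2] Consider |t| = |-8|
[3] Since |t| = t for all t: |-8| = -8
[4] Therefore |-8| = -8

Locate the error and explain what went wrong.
Step 3: Since |t| = t for all t: |-8| = -8

Step 3 incorrectly states that |t| = t for all t. The correct definition is |t| = t when t >= 0, and |t| = -t when t < 0. Since -8 < 0, we have |-8| = -(-8) = 8, not -8.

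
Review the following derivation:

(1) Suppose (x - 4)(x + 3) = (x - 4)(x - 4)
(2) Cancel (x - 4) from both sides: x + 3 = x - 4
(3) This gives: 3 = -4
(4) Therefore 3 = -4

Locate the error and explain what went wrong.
Step 2: Cancel (x - 4) from both sides: x + 3 = x - 4

Step 2 cancels (x - 4) from both sides. This is only valid if (x - 4) ≠ 0, i.e., x ≠ 4. When x = 4, both sides equal zero regardless of the other factors. The correct approach requires considering x = 4 as a separate case.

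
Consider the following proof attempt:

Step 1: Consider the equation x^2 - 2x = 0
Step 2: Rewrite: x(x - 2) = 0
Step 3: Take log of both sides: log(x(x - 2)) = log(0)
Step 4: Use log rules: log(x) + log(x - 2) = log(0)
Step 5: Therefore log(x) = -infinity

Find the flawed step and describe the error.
Step 3: Take log of both sides: log(x(x - 2)) = log(0)

Step 3 takes the logarithm of both sides, resulting in log(0) on the right side. The logarithm is only defined for positive numbers; log(0) is undefined (approaches negative infinity). This operation is invalid.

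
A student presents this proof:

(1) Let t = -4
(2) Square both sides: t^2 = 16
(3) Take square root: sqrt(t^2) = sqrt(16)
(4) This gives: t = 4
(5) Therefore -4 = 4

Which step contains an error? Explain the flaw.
Step 4: This gives: t = 4

Step 4 incorrectly states that sqrt(t^2) = t. The correct identity is sqrt(t^2) = |t|. Since t = -4 < 0, we have sqrt(t^2) = |-4| = 4, not t = -4.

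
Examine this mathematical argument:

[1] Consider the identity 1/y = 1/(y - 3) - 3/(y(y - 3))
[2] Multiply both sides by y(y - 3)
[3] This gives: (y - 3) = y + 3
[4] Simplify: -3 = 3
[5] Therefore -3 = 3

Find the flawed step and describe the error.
Step 3: This gives: (y - 3) = y + 3

Step 3 makes a sign error when clearing denominators. Multiplying -3/(y(y - 3)) by y(y - 3) gives -3, not +3. The correct result is (y - 3) = y - 3, which is trivially true, not (y - 3) = y + 3. (Step 1 is a valid identity: 1/(y - 3) - 3/(y(y - 3)) = (y - 3)/(y(y - 3)) = 1/y.)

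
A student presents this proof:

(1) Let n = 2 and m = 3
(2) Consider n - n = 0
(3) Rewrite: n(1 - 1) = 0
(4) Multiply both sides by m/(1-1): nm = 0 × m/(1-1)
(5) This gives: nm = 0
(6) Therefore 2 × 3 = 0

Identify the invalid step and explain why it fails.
Step 4: Multiply both sides by m/(1-1): nm = 0 × m/(1-1)

Step 4 multiplies both sides by m/(1-1). However, 1-1 = 0, so this is multiplication by m/0, which is undefined. We cannot multiply by an undefined expression.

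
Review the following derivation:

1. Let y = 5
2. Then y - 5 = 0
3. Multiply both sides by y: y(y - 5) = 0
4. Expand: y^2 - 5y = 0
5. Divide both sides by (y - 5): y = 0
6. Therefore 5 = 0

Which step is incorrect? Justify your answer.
Step 5: Divide both sides by (y - 5): y = 0

Step 5 divides both sides by (y - 5). However, since y = 5, we have (y - 5) = 0. Division by zero is undefined, making this step invalid.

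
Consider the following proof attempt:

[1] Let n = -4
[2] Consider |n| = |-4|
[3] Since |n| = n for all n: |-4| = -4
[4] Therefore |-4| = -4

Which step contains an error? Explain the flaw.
Step 3: Since |n| = n for all n: |-4| = -4

Step 3 incorrectly states that |n| = n for all n. The correct definition is |n| = n when n >= 0, and |n| = -n when n < 0. Since -4 < 0, we have |-4| = -(-4) = 4, not -4.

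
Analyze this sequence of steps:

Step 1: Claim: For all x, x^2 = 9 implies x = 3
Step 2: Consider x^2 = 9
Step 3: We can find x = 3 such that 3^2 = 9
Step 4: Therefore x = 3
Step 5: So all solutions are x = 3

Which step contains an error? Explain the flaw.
Step 4: Therefore x = 3

Step 4 incorrectly concludes that x = 3 is the only solution. The proof shows that x = 3 is A solution (existence), but does not show it is the ONLY solution (uniqueness). In fact, x = -3 is also a solution since (-3)^2 = 9. Finding one solution doesn't prove there are no others.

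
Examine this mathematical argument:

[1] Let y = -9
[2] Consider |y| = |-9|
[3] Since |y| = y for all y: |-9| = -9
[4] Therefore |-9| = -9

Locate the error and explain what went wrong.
Step 3: Since |y| = y for all y: |-9| = -9

Step 3 incorrectly states that |y| = y for all y. The correct definition is |y| = y when y >= 0, and |y| = -y when y < 0. Since -9 < 0, we have |-9| = -(-9) = 9, not -9.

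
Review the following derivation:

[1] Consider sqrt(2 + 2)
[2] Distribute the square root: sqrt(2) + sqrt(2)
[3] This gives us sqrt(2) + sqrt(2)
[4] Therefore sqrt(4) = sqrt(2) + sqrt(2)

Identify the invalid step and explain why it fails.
Step 2: Distribute the square root: sqrt(2) + sqrt(2)

Step 2 incorrectly 'distributes' the square root over addition. The square root function does not distribute: sqrt(a + b) ≠ sqrt(a) + sqrt(b). In fact, sqrt(2 + 2) = sqrt(4) ≈ 2.0000, while sqrt(2) + sqrt(2) ≈ 2.8284.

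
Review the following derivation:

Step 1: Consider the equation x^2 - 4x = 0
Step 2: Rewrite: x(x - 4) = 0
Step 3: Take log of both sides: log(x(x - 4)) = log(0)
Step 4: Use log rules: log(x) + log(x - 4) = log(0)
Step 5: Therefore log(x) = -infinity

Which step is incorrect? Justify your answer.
Step 3: Take log of both sides: log(x(x - 4)) = log(0)

Step 3 takes the logarithm of both sides, resulting in log(0) on the right side. The logarithm is only defined for positive numbers; log(0) is undefined (approaches negative infinity). This operation is invalid.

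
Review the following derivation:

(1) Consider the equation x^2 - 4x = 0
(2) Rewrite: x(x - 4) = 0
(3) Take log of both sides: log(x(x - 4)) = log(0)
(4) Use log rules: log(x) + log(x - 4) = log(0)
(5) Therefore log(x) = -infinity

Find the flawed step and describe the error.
Step 3: Take log of both sides: log(x(x - 4)) = log(0)

Step 3 takes the logarithm of both sides, resulting in log(0) on the right side. The logarithm is only defined for positive numbers; log(0) is undefined (approaches negative infinity). This operation is invalid.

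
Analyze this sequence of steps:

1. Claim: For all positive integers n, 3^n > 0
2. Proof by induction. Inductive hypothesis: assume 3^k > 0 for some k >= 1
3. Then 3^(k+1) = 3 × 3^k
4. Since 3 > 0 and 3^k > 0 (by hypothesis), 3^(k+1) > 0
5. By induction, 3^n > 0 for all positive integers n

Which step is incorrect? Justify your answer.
Step 5: By induction, 3^n > 0 for all positive integers n

Step 5 concludes the proof by induction, but no base case was ever established. A valid induction proof requires: (1) a base case proving 3^1 > 0, and (2) an inductive step showing IF 3^k > 0 THEN 3^(k+1) > 0. Steps 2-4 correctly establish the inductive step, but without the base case the conclusion in step 5 does not follow.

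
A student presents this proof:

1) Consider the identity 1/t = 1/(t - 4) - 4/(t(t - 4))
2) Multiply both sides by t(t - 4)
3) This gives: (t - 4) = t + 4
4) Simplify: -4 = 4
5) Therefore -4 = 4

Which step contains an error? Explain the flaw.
Step 3: This gives: (t - 4) = t + 4

Step 3 makes a sign error when clearing denominators. Multiplying -4/(t(t - 4)) by t(t - 4) gives -4, not +4. The correct result is (t - 4) = t - 4, which is trivially true, not (t - 4) = t + 4. (Step 1 is a valid identity: 1/(t - 4) - 4/(t(t - 4)) = (t - 4)/(t(t - 4)) = 1/t.)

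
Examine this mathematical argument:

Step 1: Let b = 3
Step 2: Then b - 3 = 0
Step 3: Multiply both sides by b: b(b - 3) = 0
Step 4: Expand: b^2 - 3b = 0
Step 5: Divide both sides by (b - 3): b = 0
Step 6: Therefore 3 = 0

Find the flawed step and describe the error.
Step 5: Divide both sides by (b - 3): b = 0

Step 5 divides both sides by (b - 3). However, since b = 3, we have (b - 3) = 0. Division by zero is undefined, making this step invalid.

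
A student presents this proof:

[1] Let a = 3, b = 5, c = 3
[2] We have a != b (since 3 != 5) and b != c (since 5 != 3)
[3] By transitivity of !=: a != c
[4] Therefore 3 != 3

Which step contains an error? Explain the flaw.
Step 3: By transitivity of !=: a != c

Step 3 incorrectly applies transitivity to the '!=' relation. Transitivity states: if a R b and b R c, then a R c. However, '!=' is not transitive. Counterexample: 3 != 5 and 5 != 3, but 3 = 3 (both equal 3). Transitivity holds for relations like <, <=, =, but not for !=.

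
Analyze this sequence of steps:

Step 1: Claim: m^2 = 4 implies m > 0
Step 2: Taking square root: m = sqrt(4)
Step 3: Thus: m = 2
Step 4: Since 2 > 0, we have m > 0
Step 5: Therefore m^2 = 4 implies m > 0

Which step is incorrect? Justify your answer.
Step 2: Taking square root: m = sqrt(4)

Step 2 takes the square root and assumes the positive root only. The equation m^2 = 4 actually has two solutions: m = 2 and m = -2. The proof silently assumes m > 0 without justification, then uses this assumption to conclude m > 0, which is circular. The counterexample m = -2 shows the claim is false.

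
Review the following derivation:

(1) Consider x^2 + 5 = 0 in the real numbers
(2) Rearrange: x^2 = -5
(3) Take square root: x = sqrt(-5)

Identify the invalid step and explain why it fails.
Step 3: Take square root: x = sqrt(-5)

Step 3 takes the square root of -5, which is negative. In the real number system, the square root of a negative number is undefined. The equation x^2 + 5 = 0 has no real solutions. Square roots of negative numbers only exist in the complex numbers.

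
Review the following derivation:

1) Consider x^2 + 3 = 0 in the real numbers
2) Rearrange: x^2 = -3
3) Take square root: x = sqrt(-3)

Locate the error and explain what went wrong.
Step 3: Take square root: x = sqrt(-3)

Step 3 takes the square root of -3, which is negative. In the real number system, the square root of a negative number is undefined. The equation x^2 + 3 = 0 has no real solutions. Square roots of negative numbers only exist in the complex numbers.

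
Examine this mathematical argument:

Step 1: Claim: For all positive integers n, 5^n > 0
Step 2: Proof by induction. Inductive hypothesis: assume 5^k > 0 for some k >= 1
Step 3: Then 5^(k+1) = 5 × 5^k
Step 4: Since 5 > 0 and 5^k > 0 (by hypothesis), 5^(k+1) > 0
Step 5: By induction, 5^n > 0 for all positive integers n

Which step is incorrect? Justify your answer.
Step 5: By induction, 5^n > 0 for all positive integers n

Step 5 concludes the proof by induction, but no base case was ever established. A valid induction proof requires: (1) a base case proving 5^1 > 0, and (2) an inductive step showing IF 5^k > 0 THEN 5^(k+1) > 0. Steps 2-4 correctly establish the inductive step, but without the base case the conclusion in step 5 does not follow.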